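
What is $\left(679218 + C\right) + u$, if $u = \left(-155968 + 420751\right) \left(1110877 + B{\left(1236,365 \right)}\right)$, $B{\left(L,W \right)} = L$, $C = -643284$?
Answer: $294468652413$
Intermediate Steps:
$u = 294468616479$ ($u = \left(-155968 + 420751\right) \left(1110877 + 1236\right) = 264783 \cdot 1112113 = 294468616479$)
$\left(679218 + C\right) + u = \left(679218 - 643284\right) + 294468616479 = 35934 + 294468616479 = 294468652413$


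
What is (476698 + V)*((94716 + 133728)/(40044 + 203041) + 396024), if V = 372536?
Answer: 81753823035977256/243085 ≈ 3.3632e+11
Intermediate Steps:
(476698 + V)*((94716 + 133728)/(40044 + 203041) + 396024) = (476698 + 372536)*((94716 + 133728)/(40044 + 203041) + 396024) = 849234*(228444/243085 + 396024) = 849234*(96267722484/243085) = 81753823035977256/243085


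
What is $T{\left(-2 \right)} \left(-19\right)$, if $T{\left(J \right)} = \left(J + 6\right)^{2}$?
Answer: $-304$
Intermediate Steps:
$T{\left(J \right)} = \left(6 + J\right)^{2}$
$T{\left(-2 \right)} \left(-19\right) = \left(6 - 2\right)^{2} \left(-19\right) = 4^{2} \left(-19\right) = 16 \left(-19\right) = -304$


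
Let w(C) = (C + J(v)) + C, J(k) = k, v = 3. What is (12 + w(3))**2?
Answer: 441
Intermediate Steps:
w(C) = 3 + 2*C (w(C) = (C + 3) + C = (3 + C) + C = 3 + 2*C)
(12 + w(3))**2 = (12 + (3 + 2*3))**2 = (12 + (3 + 6))**2 = (12 + 9)**2 = 21**2 = 441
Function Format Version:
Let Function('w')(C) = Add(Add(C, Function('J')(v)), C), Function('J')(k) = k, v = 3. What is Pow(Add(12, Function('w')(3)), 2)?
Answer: 441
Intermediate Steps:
Function('w')(C) = Add(3, Mul(2, C)) (Function('w')(C) = Add(Add(C, 3), C) = Add(Add(3, C), C) = Add(3, Mul(2, C)))
Pow(Add(12, Function('w')(3)), 2) = Pow(Add(12, Add(3, Mul(2, 3))), 2) = Pow(Add(12, Add(3, 6)), 2) = Pow(Add(12, 9), 2) = Pow(21, 2) = 441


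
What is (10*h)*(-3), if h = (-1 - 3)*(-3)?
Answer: -360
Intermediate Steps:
h = 12 (h = -4*(-3) = 12)
(10*h)*(-3) = (10*12)*(-3) = 120*(-3) = -360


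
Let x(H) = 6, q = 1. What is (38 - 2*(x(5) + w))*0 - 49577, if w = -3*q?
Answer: -49577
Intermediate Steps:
w = -3 (w = -3*1 = -3)
(38 - 2*(x(5) + w))*0 - 49577 = (38 - 2*(6 - 3))*0 - 49577 = (38 - 2*3)*0 - 49577 = (38 - 6)*0 - 49577 = 32*0 - 49577 = 0 - 49577 = -49577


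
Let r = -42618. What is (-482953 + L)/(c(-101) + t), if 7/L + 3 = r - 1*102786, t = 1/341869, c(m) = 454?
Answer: -24007663990434982/22568406285489 ≈ -1063.8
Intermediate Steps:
t = 1/341869 ≈ 2.9251e-6
L = -7/145407 (L = 7/(-3 + (-42618 - 1*102786)) = 7/(-3 + (-42618 - 102786)) = 7/(-3 - 145404) = 7/(-145407) = 7*(-1/145407) = -7/145407 ≈ -4.8141e-5)
(-482953 + L)/(c(-101) + t) = (-482953 - 7/145407)/(454 + 1/341869) = -70224746878/(145407*155208527/341869) = -70224746878/145407*341869/155208527 = -24007663990434982/22568406285489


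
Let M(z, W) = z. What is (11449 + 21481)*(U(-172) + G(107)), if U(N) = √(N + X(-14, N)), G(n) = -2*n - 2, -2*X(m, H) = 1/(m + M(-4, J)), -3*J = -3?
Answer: -7112880 + 16465*I*√6191/3 ≈ -7.1129e+6 + 4.3184e+5*I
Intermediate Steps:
J = 1 (J = -⅓*(-3) = 1)
X(m, H) = -1/(2*(-4 + m)) (X(m, H) = -1/(2*(m - 4)) = -1/(2*(-4 + m)))
G(n) = -2 - 2*n
U(N) = √(1/36 + N) (U(N) = √(N - 1/(-8 + 2*(-14))) = √(N - 1/(-8 - 28)) = √(N - 1/(-36)) = √(N - 1*(-1/36)) = √(N + 1/36) = √(1/36 + N))
(11449 + 21481)*(U(-172) + G(107)) = (11449 + 21481)*(√(1 + 36*(-172))/6 + (-2 - 2*107)) = 32930*(√(1 - 6192)/6 + (-2 - 214)) = 32930*(√(-6191)/6 - 216) = 32930*((I*√6191)/6 - 216) = 32930*(I*√6191/6 - 216) = 32930*(-216 + I*√6191/6) = -7112880 + 16465*I*√6191/3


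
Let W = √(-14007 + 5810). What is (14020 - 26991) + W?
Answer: -12971 + I*√8197 ≈ -12971.0 + 90.537*I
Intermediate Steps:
W = I*√8197 (W = √(-8197) = I*√8197 ≈ 90.537*I)
(14020 - 26991) + W = (14020 - 26991) + I*√8197 = -12971 + I*√8197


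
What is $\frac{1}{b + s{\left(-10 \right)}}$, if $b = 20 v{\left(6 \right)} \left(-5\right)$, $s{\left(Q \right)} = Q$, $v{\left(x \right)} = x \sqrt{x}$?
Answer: $\frac{1}{215990} - \frac{6 \sqrt{6}}{21599} \approx -0.00067582$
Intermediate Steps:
$v{\left(x \right)} = x^{\frac{3}{2}}$
$b = - 600 \sqrt{6}$ ($b = 20 \cdot 6^{\frac{3}{2}} \left(-5\right) = 20 \cdot 6 \sqrt{6} \left(-5\right) = 120 \sqrt{6} \left(-5\right) = - 600 \sqrt{6} \approx -1469.7$)
$\frac{1}{b + s{\left(-10 \right)}} = \frac{1}{- 600 \sqrt{6} - 10} = \frac{1}{-10 - 600 \sqrt{6}}$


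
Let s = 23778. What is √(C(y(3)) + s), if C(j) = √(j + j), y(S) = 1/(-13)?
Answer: √(4018482 + 13*I*√26)/13 ≈ 154.2 + 0.0012718*I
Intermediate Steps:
y(S) = -1/13
C(j) = √2*√j (C(j) = √(2*j) = √2*√j)
√(C(y(3)) + s) = √(√2*√(-1/13) + 23778) = √(√2*(I*√13/13) + 23778) = √(I*√26/13 + 23778) = √(23778 + I*√26/13)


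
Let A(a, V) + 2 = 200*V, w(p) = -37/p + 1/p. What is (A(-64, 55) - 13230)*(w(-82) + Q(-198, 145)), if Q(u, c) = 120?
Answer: -11021616/41 ≈ -2.6882e+5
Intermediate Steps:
w(p) = -36/p (w(p) = -37/p + 1/p = -36/p)
A(a, V) = -2 + 200*V
(A(-64, 55) - 13230)*(w(-82) + Q(-198, 145)) = ((-2 + 200*55) - 13230)*(-36/(-82) + 120) = ((-2 + 11000) - 13230)*(-36*(-1/82) + 120) = (10998 - 13230)*(18/41 + 120) = -2232*4938/41 = -11021616/41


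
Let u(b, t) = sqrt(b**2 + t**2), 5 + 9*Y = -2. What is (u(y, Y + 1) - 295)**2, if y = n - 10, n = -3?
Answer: (2655 - sqrt(13693))**2/81 ≈ 79523.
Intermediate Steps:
Y = -7/9 (Y = -5/9 + (1/9)*(-2) = -5/9 - 2/9 = -7/9 ≈ -0.77778)
y = -13 (y = -3 - 10 = -13)
(u(y, Y + 1) - 295)**2 = (sqrt((-13)**2 + (-7/9 + 1)**2) - 295)**2 = (sqrt(169 + (2/9)**2) - 295)**2 = (sqrt(169 + 4/81) - 295)**2 = (sqrt(13693/81) - 295)**2 = (sqrt(13693)/9 - 295)**2 = (-295 + sqrt(13693)/9)**2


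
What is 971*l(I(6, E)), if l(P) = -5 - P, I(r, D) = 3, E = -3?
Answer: -7768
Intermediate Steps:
971*l(I(6, E)) = 971*(-5 - 1*3) = 971*(-5 - 3) = 971*(-8) = -7768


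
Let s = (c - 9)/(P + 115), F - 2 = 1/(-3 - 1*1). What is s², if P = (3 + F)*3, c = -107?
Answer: 215296/267289 ≈ 0.80548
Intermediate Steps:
F = 7/4 (F = 2 + 1/(-3 - 1*1) = 2 + 1/(-3 - 1) = 2 + 1/(-4) = 2 - ¼ = 7/4 ≈ 1.7500)
P = 57/4 (P = (3 + 7/4)*3 = (19/4)*3 = 57/4 ≈ 14.250)
s = -464/517 (s = (-107 - 9)/(57/4 + 115) = -116/517/4 = -116*4/517 = -464/517 ≈ -0.89749)
s² = (-464/517)² = 215296/267289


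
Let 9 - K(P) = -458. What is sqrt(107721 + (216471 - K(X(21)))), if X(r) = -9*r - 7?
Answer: 5*sqrt(12949) ≈ 568.97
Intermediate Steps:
X(r) = -7 - 9*r
K(P) = 467 (K(P) = 9 - 1*(-458) = 9 + 458 = 467)
sqrt(107721 + (216471 - K(X(21)))) = sqrt(107721 + (216471 - 1*467)) = sqrt(107721 + (216471 - 467)) = sqrt(107721 + 216004) = sqrt(323725) = 5*sqrt(12949)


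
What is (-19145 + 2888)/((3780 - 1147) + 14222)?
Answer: -16257/16855 ≈ -0.96452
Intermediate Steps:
(-19145 + 2888)/((3780 - 1147) + 14222) = -16257/(2633 + 14222) = -16257/16855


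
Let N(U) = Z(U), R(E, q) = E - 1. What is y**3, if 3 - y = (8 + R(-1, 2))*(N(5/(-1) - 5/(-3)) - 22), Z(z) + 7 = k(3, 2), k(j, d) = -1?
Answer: 6128487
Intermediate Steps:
Z(z) = -8 (Z(z) = -7 - 1 = -8)
R(E, q) = -1 + E
N(U) = -8
y = 183 (y = 3 - (8 + (-1 - 1))*(-8 - 22) = 3 - (8 - 2)*(-30) = 3 - 6*(-30) = 3 - 1*(-180) = 3 + 180 = 183)
y**3 = 183**3 = 6128487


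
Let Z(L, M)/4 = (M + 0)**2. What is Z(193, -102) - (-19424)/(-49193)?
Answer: 2047196464/49193 ≈ 41616.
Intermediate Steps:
Z(L, M) = 4*M**2 (Z(L, M) = 4*(M + 0)**2 = 4*M**2)
Z(193, -102) - (-19424)/(-49193) = 4*(-102)**2 - (-19424)/(-49193) = 4*10404 - (-19424)*(-1)/49193 = 41616 - 1*19424/49193 = 41616 - 19424/49193 = 2047196464/49193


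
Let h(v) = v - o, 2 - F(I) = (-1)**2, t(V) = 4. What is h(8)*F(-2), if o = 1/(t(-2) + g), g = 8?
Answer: 95/12 ≈ 7.9167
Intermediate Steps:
o = 1/12 (o = 1/(4 + 8) = 1/12 ≈ 0.083333)
F(I) = 1 (F(I) = 2 - 1*(-1)**2 = 2 - 1*1 = 2 - 1 = 1)
h(v) = -1/12 + v (h(v) = v - 1*1/12 = v - 1/12 = -1/12 + v)
h(8)*F(-2) = (-1/12 + 8)*1 = (95/12)*1 = 95/12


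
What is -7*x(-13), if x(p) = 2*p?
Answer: 182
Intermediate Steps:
-7*x(-13) = -14*(-13) = -7*(-26) = 182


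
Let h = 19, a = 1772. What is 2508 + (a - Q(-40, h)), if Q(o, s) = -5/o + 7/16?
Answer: 68471/16 ≈ 4279.4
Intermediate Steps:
Q(o, s) = 7/16 - 5/o (Q(o, s) = -5/o + 7*(1/16) = -5/o + 7/16 = 7/16 - 5/o)
2508 + (a - Q(-40, h)) = 2508 + (1772 - (7/16 - 5/(-40))) = 2508 + (1772 - (7/16 - 5*(-1/40))) = 2508 + (1772 - (7/16 + ⅛)) = 2508 + (1772 - 1*9/16) = 2508 + (1772 - 9/16) = 2508 + 28343/16 = 68471/16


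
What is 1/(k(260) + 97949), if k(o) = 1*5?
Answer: 1/97954 ≈ 1.0209e-5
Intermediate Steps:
k(o) = 5
1/(k(260) + 97949) = 1/(5 + 97949) = 1/97954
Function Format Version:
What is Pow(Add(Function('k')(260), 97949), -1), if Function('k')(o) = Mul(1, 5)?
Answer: Rational(1, 97954) ≈ 1.0209e-5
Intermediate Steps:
Function('k')(o) = 5
Pow(Add(Function('k')(260), 97949), -1) = Pow(Add(5, 97949), -1) = Pow(97954, -1) = Rational(1, 97954)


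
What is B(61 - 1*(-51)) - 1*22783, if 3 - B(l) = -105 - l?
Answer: -22563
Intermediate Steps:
B(l) = 108 + l (B(l) = 3 - (-105 - l) = 3 + (105 + l) = 108 + l)
B(61 - 1*(-51)) - 1*22783 = (108 + (61 - 1*(-51))) - 1*22783 = (108 + (61 + 51)) - 22783 = (108 + 112) - 22783 = 220 - 22783 = -22563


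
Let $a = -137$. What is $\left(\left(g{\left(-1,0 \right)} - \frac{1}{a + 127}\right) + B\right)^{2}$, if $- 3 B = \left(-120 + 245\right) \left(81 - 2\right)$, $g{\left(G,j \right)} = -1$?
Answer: $\frac{9756895729}{900} \approx 1.0841 \cdot 10^{7}$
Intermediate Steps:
$B = - \frac{9875}{3}$ ($B = - \frac{\left(-120 + 245\right) \left(81 - 2\right)}{3} = - \frac{125 \cdot 79}{3} = \left(- \frac{1}{3}\right) 9875 = - \frac{9875}{3} \approx -3291.7$)
$\left(\left(g{\left(-1,0 \right)} - \frac{1}{a + 127}\right) + B\right)^{2} = \left(\left(-1 - \frac{1}{-137 + 127}\right) - \frac{9875}{3}\right)^{2} = \left(\left(-1 - \frac{1}{-10}\right) - \frac{9875}{3}\right)^{2} = \left(\left(-1 - - \frac{1}{10}\right) - \frac{9875}{3}\right)^{2} = \left(\left(-1 + \frac{1}{10}\right) - \frac{9875}{3}\right)^{2} = \left(- \frac{9}{10} - \frac{9875}{3}\right)^{2} = \left(- \frac{98777}{30}\right)^{2} = \frac{9756895729}{900}$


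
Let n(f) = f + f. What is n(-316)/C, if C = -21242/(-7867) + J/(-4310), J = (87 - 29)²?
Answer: -1339317415/4068027 ≈ -329.23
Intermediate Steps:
J = 3364 (J = 58² = 3364)
n(f) = 2*f
C = 32544216/16953385 (C = -21242/(-7867) + 3364/(-4310) = -21242*(-1/7867) + 3364*(-1/4310) = 21242/7867 - 1682/2155 = 32544216/16953385 ≈ 1.9196)
n(-316)/C = (2*(-316))/(32544216/16953385) = -632*16953385/32544216 = -1339317415/4068027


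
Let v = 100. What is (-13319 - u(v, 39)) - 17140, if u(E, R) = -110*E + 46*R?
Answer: -21253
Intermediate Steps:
(-13319 - u(v, 39)) - 17140 = (-13319 - (-110*100 + 46*39)) - 17140 = (-13319 - (-11000 + 1794)) - 17140 = (-13319 - 1*(-9206)) - 17140 = (-13319 + 9206) - 17140 = -4113 - 17140 = -21253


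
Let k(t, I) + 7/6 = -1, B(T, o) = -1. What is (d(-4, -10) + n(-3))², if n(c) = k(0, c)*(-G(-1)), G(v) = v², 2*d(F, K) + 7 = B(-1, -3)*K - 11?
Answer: 121/36 ≈ 3.3611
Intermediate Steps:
d(F, K) = -9 - K/2 (d(F, K) = -7/2 + (-K - 11)/2 = -7/2 + (-11 - K)/2 = -7/2 + (-11/2 - K/2) = -9 - K/2)
k(t, I) = -13/6 (k(t, I) = -7/6 - 1 = -13/6)
n(c) = 13/6 (n(c) = -(-13)*(-1)²/6 = -(-13)/6 = -13/6*(-1) = 13/6)
(d(-4, -10) + n(-3))² = ((-9 - ½*(-10)) + 13/6)² = ((-9 + 5) + 13/6)² = (-4 + 13/6)² = (-11/6)² = 121/36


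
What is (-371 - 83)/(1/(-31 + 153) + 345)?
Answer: -55388/42091 ≈ -1.3159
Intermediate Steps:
(-371 - 83)/(1/(-31 + 153) + 345) = -454/(1/122 + 345) = -454/42091/122 = -454*122/42091 = -55388/42091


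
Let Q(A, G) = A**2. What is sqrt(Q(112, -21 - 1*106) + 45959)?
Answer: sqrt(58503) ≈ 241.87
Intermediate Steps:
sqrt(Q(112, -21 - 1*106) + 45959) = sqrt(112**2 + 45959) = sqrt(12544 + 45959) = sqrt(58503)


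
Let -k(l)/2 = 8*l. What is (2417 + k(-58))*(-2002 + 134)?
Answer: -6248460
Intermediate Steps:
k(l) = -16*l
(2417 + k(-58))*(-2002 + 134) = (2417 - 16*(-58))*(-2002 + 134) = (2417 + 928)*(-1868) = 3345*(-1868) = -6248460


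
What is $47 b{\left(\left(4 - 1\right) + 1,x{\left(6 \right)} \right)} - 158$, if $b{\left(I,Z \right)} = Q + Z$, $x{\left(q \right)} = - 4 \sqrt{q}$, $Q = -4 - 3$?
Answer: $-487 - 188 \sqrt{6} \approx -947.5$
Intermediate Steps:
$Q = -7$
$b{\left(I,Z \right)} = -7 + Z$
$47 b{\left(\left(4 - 1\right) + 1,x{\left(6 \right)} \right)} - 158 = 47 \left(-7 - 4 \sqrt{6}\right) - 158 = \left(-329 - 188 \sqrt{6}\right) - 158 = -487 - 188 \sqrt{6}$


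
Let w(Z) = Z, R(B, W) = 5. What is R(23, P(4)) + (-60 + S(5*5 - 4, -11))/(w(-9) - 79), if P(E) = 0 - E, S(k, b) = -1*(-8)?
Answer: 123/22 ≈ 5.5909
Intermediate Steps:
S(k, b) = 8
P(E) = -E
R(23, P(4)) + (-60 + S(5*5 - 4, -11))/(w(-9) - 79) = 5 + (-60 + 8)/(-9 - 79) = 5 - 52/(-88) = 5 - 52*(-1/88) = 5 + 13/22 = 123/22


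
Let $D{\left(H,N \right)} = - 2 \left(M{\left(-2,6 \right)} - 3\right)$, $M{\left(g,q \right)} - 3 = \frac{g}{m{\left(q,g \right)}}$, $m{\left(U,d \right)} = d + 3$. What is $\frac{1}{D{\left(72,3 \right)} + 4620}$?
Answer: $\frac{1}{4624} \approx 0.00021626$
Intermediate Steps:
$m{\left(U,d \right)} = 3 + d$
$M{\left(g,q \right)} = 3 + \frac{g}{3 + g}$
$D{\left(H,N \right)} = 4$ ($D{\left(H,N \right)} = - 2 \left(\frac{9 + 4 \left(-2\right)}{3 - 2} - 3\right) = - 2 \left(\frac{9 - 8}{1} - 3\right) = - 2 \left(1 \cdot 1 - 3\right) = - 2 \left(1 - 3\right) = \left(-2\right) \left(-2\right) = 4$)
$\frac{1}{D{\left(72,3 \right)} + 4620} = \frac{1}{4 + 4620} = \frac{1}{4624}$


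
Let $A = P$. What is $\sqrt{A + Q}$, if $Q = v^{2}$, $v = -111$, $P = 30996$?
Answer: $3 \sqrt{4813} \approx 208.13$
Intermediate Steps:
$A = 30996$
$Q = 12321$ ($Q = \left(-111\right)^{2} = 12321$)
$\sqrt{A + Q} = \sqrt{30996 + 12321} = \sqrt{43317} = 3 \sqrt{4813}$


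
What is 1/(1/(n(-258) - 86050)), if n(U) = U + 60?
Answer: -86248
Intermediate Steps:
n(U) = 60 + U
1/(1/(n(-258) - 86050)) = 1/(1/((60 - 258) - 86050)) = 1/(1/(-198 - 86050)) = 1/(1/(-86248)) = 1/(-1/86248) = -86248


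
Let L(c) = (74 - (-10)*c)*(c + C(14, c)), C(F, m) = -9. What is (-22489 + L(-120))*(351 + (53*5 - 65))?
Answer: 67643515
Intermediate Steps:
L(c) = (-9 + c)*(74 + 10*c) (L(c) = (74 - (-10)*c)*(c - 9) = (74 + 10*c)*(-9 + c) = (-9 + c)*(74 + 10*c))
(-22489 + L(-120))*(351 + (53*5 - 65)) = (-22489 + (-666 - 16*(-120) + 10*(-120)**2))*(351 + (53*5 - 65)) = (-22489 + (-666 + 1920 + 10*14400))*(351 + (265 - 65)) = (-22489 + (-666 + 1920 + 144000))*(351 + 200) = (-22489 + 145254)*551 = 122765*551 = 67643515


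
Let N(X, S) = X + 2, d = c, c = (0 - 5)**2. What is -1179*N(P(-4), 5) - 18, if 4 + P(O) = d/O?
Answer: 38835/4 ≈ 9708.8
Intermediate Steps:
c = 25 (c = (-5)**2 = 25)
d = 25
P(O) = -4 + 25/O
N(X, S) = 2 + X
-1179*N(P(-4), 5) - 18 = -1179*(2 + (-4 + 25/(-4))) - 18 = -1179*(2 + (-4 + 25*(-1/4))) - 18 = -1179*(2 + (-4 - 25/4)) - 18 = -1179*(2 - 41/4) - 18 = -1179*(-33)/4 - 18 = -131*(-297/4) - 18 = 38907/4 - 18 = 38835/4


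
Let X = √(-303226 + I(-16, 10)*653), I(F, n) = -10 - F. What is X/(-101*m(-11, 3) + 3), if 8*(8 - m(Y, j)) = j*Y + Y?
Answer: -4*I*√74827/2721 ≈ -0.40212*I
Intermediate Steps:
m(Y, j) = 8 - Y/8 - Y*j/8 (m(Y, j) = 8 - (j*Y + Y)/8 = 8 - (Y*j + Y)/8 = 8 - (Y + Y*j)/8 = 8 + (-Y/8 - Y*j/8) = 8 - Y/8 - Y*j/8)
X = 2*I*√74827 (X = √(-303226 + (-10 - 1*(-16))*653) = √(-303226 + (-10 + 16)*653) = √(-303226 + 6*653) = √(-303226 + 3918) = √(-299308) = 2*I*√74827 ≈ 547.09*I)
X/(-101*m(-11, 3) + 3) = (2*I*√74827)/(-101*(8 - ⅛*(-11) - ⅛*(-11)*3) + 3) = (2*I*√74827)/(-101*(8 + 11/8 + 33/8) + 3) = (2*I*√74827)/(-101*27/2 + 3) = (2*I*√74827)/(-2727/2 + 3) = (2*I*√74827)/(-2721/2) = (2*I*√74827)*(-2/2721) = -4*I*√74827/2721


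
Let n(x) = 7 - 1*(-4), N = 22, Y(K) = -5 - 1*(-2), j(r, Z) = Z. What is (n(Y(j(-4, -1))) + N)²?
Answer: 1089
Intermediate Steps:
Y(K) = -3 (Y(K) = -5 + 2 = -3)
n(x) = 11 (n(x) = 7 + 4 = 11)
(n(Y(j(-4, -1))) + N)² = (11 + 22)² = 33² = 1089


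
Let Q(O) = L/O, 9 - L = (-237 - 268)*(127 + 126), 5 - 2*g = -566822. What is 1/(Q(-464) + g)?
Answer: 8/2265105 ≈ 3.5318e-6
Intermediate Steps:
g = 566827/2 (g = 5/2 - ½*(-566822) = 5/2 + 283411 = 566827/2 ≈ 2.8341e+5)
L = 127774 (L = 9 - (-237 - 268)*(127 + 126) = 9 - (-505)*253 = 9 - 1*(-127765) = 9 + 127765 = 127774)
Q(O) = 127774/O
1/(Q(-464) + g) = 1/(127774/(-464) + 566827/2) = 1/(127774*(-1/464) + 566827/2) = 1/(-2203/8 + 566827/2) = 1/(2265105/8) = 8/2265105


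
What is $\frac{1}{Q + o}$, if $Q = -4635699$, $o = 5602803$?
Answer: $\frac{1}{967104} \approx 1.034 \cdot 10^{-6}$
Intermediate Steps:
$\frac{1}{Q + o} = \frac{1}{-4635699 + 5602803} = \frac{1}{967104}$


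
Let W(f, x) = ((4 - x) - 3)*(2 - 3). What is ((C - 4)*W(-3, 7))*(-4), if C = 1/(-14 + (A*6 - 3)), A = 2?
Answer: 504/5 ≈ 100.80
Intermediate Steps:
C = -1/5 (C = 1/(-14 + (2*6 - 3)) = 1/(-14 + (12 - 3)) = 1/(-14 + 9) = 1/(-5) = -1/5 ≈ -0.20000)
W(f, x) = -1 + x (W(f, x) = (1 - x)*(-1) = -1 + x)
((C - 4)*W(-3, 7))*(-4) = ((-1/5 - 4)*(-1 + 7))*(-4) = -21/5*6*(-4) = -126/5*(-4) = 504/5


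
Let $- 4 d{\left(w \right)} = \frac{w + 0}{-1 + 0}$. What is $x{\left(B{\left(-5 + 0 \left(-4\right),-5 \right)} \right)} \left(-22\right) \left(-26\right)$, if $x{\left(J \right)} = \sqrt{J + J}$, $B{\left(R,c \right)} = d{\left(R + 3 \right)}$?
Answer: $572 i \approx 572.0 i$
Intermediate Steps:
$d{\left(w \right)} = \frac{w}{4}$ ($d{\left(w \right)} = - \frac{\left(w + 0\right) \frac{1}{-1 + 0}}{4} = - \frac{w \frac{1}{-1}}{4} = - \frac{w \left(-1\right)}{4} = - \frac{\left(-1\right) w}{4} = \frac{w}{4}$)
$B{\left(R,c \right)} = \frac{3}{4} + \frac{R}{4}$ ($B{\left(R,c \right)} = \frac{R + 3}{4} = \frac{3 + R}{4} = \frac{3}{4} + \frac{R}{4}$)
$x{\left(J \right)} = \sqrt{2} \sqrt{J}$ ($x{\left(J \right)} = \sqrt{2 J} = \sqrt{2} \sqrt{J}$)
$x{\left(B{\left(-5 + 0 \left(-4\right),-5 \right)} \right)} \left(-22\right) \left(-26\right) = \sqrt{2} \sqrt{\frac{3}{4} + \frac{-5 + 0 \left(-4\right)}{4}} \left(-22\right) \left(-26\right) = \sqrt{2} \sqrt{\frac{3}{4} + \frac{-5 + 0}{4}} \left(-22\right) \left(-26\right) = \sqrt{2} \sqrt{\frac{3}{4} + \frac{1}{4} \left(-5\right)} \left(-22\right) \left(-26\right) = \sqrt{2} \sqrt{\frac{3}{4} - \frac{5}{4}} \left(-22\right) \left(-26\right) = \sqrt{2} \sqrt{- \frac{1}{2}} \left(-22\right) \left(-26\right) = \sqrt{2} \frac{i \sqrt{2}}{2} \left(-22\right) \left(-26\right) = i \left(-22\right) \left(-26\right) = - 22 i \left(-26\right) = 572 i$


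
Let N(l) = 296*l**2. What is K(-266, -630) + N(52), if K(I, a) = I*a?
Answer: 967964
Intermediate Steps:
K(-266, -630) + N(52) = -266*(-630) + 296*52**2 = 167580 + 296*2704 = 167580 + 800384 = 967964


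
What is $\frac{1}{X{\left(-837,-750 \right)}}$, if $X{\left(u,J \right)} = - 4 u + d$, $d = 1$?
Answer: $\frac{1}{3349} \approx 0.0002986$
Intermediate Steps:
$X{\left(u,J \right)} = 1 - 4 u$ ($X{\left(u,J \right)} = - 4 u + 1 = 1 - 4 u$)
$\frac{1}{X{\left(-837,-750 \right)}} = \frac{1}{1 - -3348} = \frac{1}{1 + 3348} = \frac{1}{3349}$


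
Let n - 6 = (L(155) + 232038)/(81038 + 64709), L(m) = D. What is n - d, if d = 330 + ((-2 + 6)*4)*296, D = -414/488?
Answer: -179888459015/35562268 ≈ -5058.4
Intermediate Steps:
D = -207/244 (D = -414*1/488 = -207/244 ≈ -0.84836)
L(m) = -207/244
d = 5066 (d = 330 + (4*4)*296 = 330 + 16*296 = 330 + 4736 = 5066)
n = 269990673/35562268 (n = 6 + (-207/244 + 232038)/(81038 + 64709) = 6 + (56617065/244)/145747 = 6 + (56617065/244)*(1/145747) = 6 + 56617065/35562268 = 269990673/35562268 ≈ 7.5921)
n - d = 269990673/35562268 - 1*5066 = 269990673/35562268 - 5066 = -179888459015/35562268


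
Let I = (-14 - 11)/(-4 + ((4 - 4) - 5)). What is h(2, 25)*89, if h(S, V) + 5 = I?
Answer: -1780/9 ≈ -197.78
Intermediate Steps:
I = 25/9 (I = -25/(-4 + (0 - 5)) = -25/(-4 - 5) = -25/(-9) = -25*(-⅑) = 25/9 ≈ 2.7778)
h(S, V) = -20/9 (h(S, V) = -5 + 25/9 = -20/9)
h(2, 25)*89 = -20/9*89 = -1780/9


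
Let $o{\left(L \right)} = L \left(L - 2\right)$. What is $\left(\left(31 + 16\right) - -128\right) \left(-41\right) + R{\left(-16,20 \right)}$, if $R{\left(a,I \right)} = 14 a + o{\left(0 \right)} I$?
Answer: $-7399$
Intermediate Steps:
$o{\left(L \right)} = L \left(-2 + L\right)$
$R{\left(a,I \right)} = 14 a$ ($R{\left(a,I \right)} = 14 a + 0 \left(-2 + 0\right) I = 14 a + 0 \left(-2\right) I = 14 a + 0 I = 14 a + 0 = 14 a$)
$\left(\left(31 + 16\right) - -128\right) \left(-41\right) + R{\left(-16,20 \right)} = \left(\left(31 + 16\right) - -128\right) \left(-41\right) + 14 \left(-16\right) = \left(47 + 128\right) \left(-41\right) - 224 = 175 \left(-41\right) - 224 = -7175 - 224 = -7399$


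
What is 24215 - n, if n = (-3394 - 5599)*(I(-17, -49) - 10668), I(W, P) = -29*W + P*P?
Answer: -69887367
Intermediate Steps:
I(W, P) = P² - 29*W (I(W, P) = -29*W + P² = P² - 29*W)
n = 69911582 (n = (-3394 - 5599)*(((-49)² - 29*(-17)) - 10668) = -8993*((2401 + 493) - 10668) = -8993*(2894 - 10668) = -8993*(-7774) = 69911582)
24215 - n = 24215 - 1*69911582 = 24215 - 69911582 = -69887367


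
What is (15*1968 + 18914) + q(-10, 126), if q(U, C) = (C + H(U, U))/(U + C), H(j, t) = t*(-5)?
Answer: 1404630/29 ≈ 48436.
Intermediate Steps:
H(j, t) = -5*t
q(U, C) = (C - 5*U)/(C + U) (q(U, C) = (C - 5*U)/(U + C) = (C - 5*U)/(C + U))
(15*1968 + 18914) + q(-10, 126) = (15*1968 + 18914) + (126 - 5*(-10))/(126 - 10) = (29520 + 18914) + (126 + 50)/116 = 48434 + (1/116)*176 = 48434 + 44/29 = 1404630/29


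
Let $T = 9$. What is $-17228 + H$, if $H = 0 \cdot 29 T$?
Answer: $-17228$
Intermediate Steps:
$H = 0$ ($H = 0 \cdot 29 \cdot 9 = 0 \cdot 9 = 0$)
$-17228 + H = -17228 + 0 = -17228$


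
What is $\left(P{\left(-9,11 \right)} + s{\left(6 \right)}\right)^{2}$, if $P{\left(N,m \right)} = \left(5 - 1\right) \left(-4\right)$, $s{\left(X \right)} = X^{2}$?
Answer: $400$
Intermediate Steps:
$P{\left(N,m \right)} = -16$ ($P{\left(N,m \right)} = 4 \left(-4\right) = -16$)
$\left(P{\left(-9,11 \right)} + s{\left(6 \right)}\right)^{2} = \left(-16 + 6^{2}\right)^{2} = \left(-16 + 36\right)^{2} = 20^{2} = 400$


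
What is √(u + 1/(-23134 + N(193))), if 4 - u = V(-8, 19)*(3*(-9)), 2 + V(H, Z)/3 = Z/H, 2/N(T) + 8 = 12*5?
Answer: I*√2028149017031062/2405932 ≈ 18.718*I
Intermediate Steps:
N(T) = 1/26 (N(T) = 2/(-8 + 12*5) = 2/(-8 + 60) = 2/52 = 2*(1/52) = 1/26)
V(H, Z) = -6 + 3*Z/H (V(H, Z) = -6 + 3*(Z/H) = -6 + 3*Z/H)
u = -2803/8 (u = 4 - (-6 + 3*19/(-8))*3*(-9) = 4 - (-6 + 3*19*(-⅛))*(-27) = 4 - (-6 - 57/8)*(-27) = 4 - (-105)*(-27)/8 = 4 - 1*2835/8 = 4 - 2835/8 = -2803/8 ≈ -350.38)
√(u + 1/(-23134 + N(193))) = √(-2803/8 + 1/(-23134 + 1/26)) = √(-2803/8 + 1/(-601483/26)) = √(-2803/8 - 26/601483) = √(-1685957057/4811864) = I*√2028149017031062/2405932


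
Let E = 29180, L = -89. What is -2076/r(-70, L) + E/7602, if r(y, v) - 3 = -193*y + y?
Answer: 62747498/17032281 ≈ 3.6840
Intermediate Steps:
r(y, v) = 3 - 192*y (r(y, v) = 3 + (-193*y + y) = 3 - 192*y)
-2076/r(-70, L) + E/7602 = -2076/(3 - 192*(-70)) + 29180/7602 = -2076/(3 + 13440) + 29180*(1/7602) = -2076/13443 + 14590/3801 = -2076*1/13443 + 14590/3801 = -692/4481 + 14590/3801 = 62747498/17032281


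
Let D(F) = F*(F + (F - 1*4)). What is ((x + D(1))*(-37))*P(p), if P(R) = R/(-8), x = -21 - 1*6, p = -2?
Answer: 1073/4 ≈ 268.25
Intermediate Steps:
x = -27 (x = -21 - 6 = -27)
D(F) = F*(-4 + 2*F) (D(F) = F*(F + (F - 4)) = F*(F + (-4 + F)) = F*(-4 + 2*F))
P(R) = -R/8 (P(R) = R*(-⅛) = -R/8)
((x + D(1))*(-37))*P(p) = ((-27 + 2*1*(-2 + 1))*(-37))*(-⅛*(-2)) = ((-27 + 2*1*(-1))*(-37))*(¼) = ((-27 - 2)*(-37))*(¼) = -29*(-37)*(¼) = 1073*(¼) = 1073/4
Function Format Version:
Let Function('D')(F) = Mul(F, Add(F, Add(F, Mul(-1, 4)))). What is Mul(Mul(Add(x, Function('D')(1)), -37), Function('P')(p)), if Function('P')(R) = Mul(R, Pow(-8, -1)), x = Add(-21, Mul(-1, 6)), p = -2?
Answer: Rational(1073, 4) ≈ 268.25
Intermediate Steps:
x = -27 (x = Add(-21, -6) = -27)
Function('D')(F) = Mul(F, Add(-4, Mul(2, F))) (Function('D')(F) = Mul(F, Add(F, Add(F, -4))) = Mul(F, Add(F, Add(-4, F))) = Mul(F, Add(-4, Mul(2, F))))
Function('P')(R) = Mul(Rational(-1, 8), R) (Function('P')(R) = Mul(R, Rational(-1, 8)) = Mul(Rational(-1, 8), R))
Mul(Mul(Add(x, Function('D')(1)), -37), Function('P')(p)) = Mul(Mul(Add(-27, Mul(2, 1, Add(-2, 1))), -37), Mul(Rational(-1, 8), -2)) = Mul(Mul(Add(-27, Mul(2, 1, -1)), -37), Rational(1, 4)) = Mul(Mul(Add(-27, -2), -37), Rational(1, 4)) = Mul(Mul(-29, -37), Rational(1, 4)) = Mul(1073, Rational(1, 4)) = Rational(1073, 4)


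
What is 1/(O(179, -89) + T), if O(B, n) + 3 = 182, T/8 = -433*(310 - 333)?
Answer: 1/79851 ≈ 1.2523e-5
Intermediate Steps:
T = 79672 (T = 8*(-433*(310 - 333)) = 8*(-433*(-23)) = 8*9959 = 79672)
O(B, n) = 179 (O(B, n) = -3 + 182 = 179)
1/(O(179, -89) + T) = 1/(179 + 79672) = 1/79851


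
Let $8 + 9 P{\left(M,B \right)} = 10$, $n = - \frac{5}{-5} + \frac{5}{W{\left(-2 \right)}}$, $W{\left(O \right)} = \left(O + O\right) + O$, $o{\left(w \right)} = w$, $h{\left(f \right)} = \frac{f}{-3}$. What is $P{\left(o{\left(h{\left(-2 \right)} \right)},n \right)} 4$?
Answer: $\frac{8}{9} \approx 0.88889$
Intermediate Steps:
$h{\left(f \right)} = - \frac{f}{3}$ ($h{\left(f \right)} = f \left(- \frac{1}{3}\right) = - \frac{f}{3}$)
$W{\left(O \right)} = 3 O$ ($W{\left(O \right)} = 2 O + O = 3 O$)
$n = \frac{1}{6}$ ($n = - \frac{5}{-5} + \frac{5}{3 \left(-2\right)} = \left(-5\right) \left(- \frac{1}{5}\right) + \frac{5}{-6} = 1 + 5 \left(- \frac{1}{6}\right) = 1 - \frac{5}{6} = \frac{1}{6} \approx 0.16667$)
$P{\left(M,B \right)} = \frac{2}{9}$ ($P{\left(M,B \right)} = - \frac{8}{9} + \frac{1}{9} \cdot 10 = - \frac{8}{9} + \frac{10}{9} = \frac{2}{9}$)
$P{\left(o{\left(h{\left(-2 \right)} \right)},n \right)} 4 = \frac{2}{9} \cdot 4 = \frac{8}{9}$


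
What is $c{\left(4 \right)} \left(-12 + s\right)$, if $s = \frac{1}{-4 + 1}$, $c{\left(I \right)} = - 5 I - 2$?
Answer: $\frac{814}{3} \approx 271.33$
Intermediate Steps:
$c{\left(I \right)} = -2 - 5 I$
$s = - \frac{1}{3}$ ($s = \frac{1}{-3} = - \frac{1}{3} \approx -0.33333$)
$c{\left(4 \right)} \left(-12 + s\right) = \left(-2 - 20\right) \left(-12 - \frac{1}{3}\right) = \left(-2 - 20\right) \left(- \frac{37}{3}\right) = \left(-22\right) \left(- \frac{37}{3}\right) = \frac{814}{3}$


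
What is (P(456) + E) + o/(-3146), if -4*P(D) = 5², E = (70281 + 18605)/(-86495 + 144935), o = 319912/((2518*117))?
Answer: -5336693194303/1128416104530 ≈ -4.7294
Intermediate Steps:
o = 159956/147303 (o = 319912/294606 = 319912*(1/294606) = 159956/147303 ≈ 1.0859)
E = 44443/29220 (E = 88886/58440 = 88886*(1/58440) = 44443/29220 ≈ 1.5210)
P(D) = -25/4 (P(D) = -¼*5² = -¼*25 = -25/4)
(P(456) + E) + o/(-3146) = (-25/4 + 44443/29220) + (159956/147303)/(-3146) = -69091/14610 + (159956/147303)*(-1/3146) = -69091/14610 - 79978/231707619 = -5336693194303/1128416104530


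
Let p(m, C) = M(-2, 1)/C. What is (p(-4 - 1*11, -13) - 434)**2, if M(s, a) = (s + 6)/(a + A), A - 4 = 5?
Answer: 795916944/4225 ≈ 1.8838e+5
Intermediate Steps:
A = 9 (A = 4 + 5 = 9)
M(s, a) = (6 + s)/(9 + a) (M(s, a) = (s + 6)/(a + 9) = (6 + s)/(9 + a))
p(m, C) = 2/(5*C) (p(m, C) = ((6 - 2)/(9 + 1))/C = (4/10)/C = ((1/10)*4)/C = 2/(5*C))
(p(-4 - 1*11, -13) - 434)**2 = ((2/5)/(-13) - 434)**2 = ((2/5)*(-1/13) - 434)**2 = (-2/65 - 434)**2 = (-28212/65)**2 = 795916944/4225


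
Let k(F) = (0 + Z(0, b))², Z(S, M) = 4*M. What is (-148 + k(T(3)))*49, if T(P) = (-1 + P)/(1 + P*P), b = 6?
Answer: 20972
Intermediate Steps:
T(P) = (-1 + P)/(1 + P²)
k(F) = 576 (k(F) = (0 + 4*6)² = (0 + 24)² = 24² = 576)
(-148 + k(T(3)))*49 = (-148 + 576)*49 = 428*49 = 20972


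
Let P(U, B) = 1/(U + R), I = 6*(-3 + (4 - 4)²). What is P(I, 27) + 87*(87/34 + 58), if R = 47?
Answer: 5194891/986 ≈ 5268.6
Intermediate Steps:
I = -18 (I = 6*(-3 + 0²) = 6*(-3 + 0) = 6*(-3) = -18)
P(U, B) = 1/(47 + U) (P(U, B) = 1/(U + 47) = 1/(47 + U))
P(I, 27) + 87*(87/34 + 58) = 1/(47 - 18) + 87*(87/34 + 58) = 1/29 + 87*(87*(1/34) + 58) = 1/29 + 87*(87/34 + 58) = 1/29 + 87*(2059/34) = 1/29 + 179133/34 = 5194891/986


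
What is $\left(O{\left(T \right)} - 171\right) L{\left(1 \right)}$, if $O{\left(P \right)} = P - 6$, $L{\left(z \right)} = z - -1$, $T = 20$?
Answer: $-314$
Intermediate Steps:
$L{\left(z \right)} = 1 + z$ ($L{\left(z \right)} = z + 1 = 1 + z$)
$O{\left(P \right)} = -6 + P$ ($O{\left(P \right)} = P - 6 = -6 + P$)
$\left(O{\left(T \right)} - 171\right) L{\left(1 \right)} = \left(\left(-6 + 20\right) - 171\right) \left(1 + 1\right) = \left(14 - 171\right) 2 = \left(-157\right) 2 = -314$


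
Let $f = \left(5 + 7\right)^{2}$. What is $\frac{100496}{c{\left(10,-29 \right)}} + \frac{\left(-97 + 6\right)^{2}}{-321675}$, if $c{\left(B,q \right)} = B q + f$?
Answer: $- \frac{16164129913}{23482275} \approx -688.35$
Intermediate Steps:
$f = 144$ ($f = 12^{2} = 144$)
$c{\left(B,q \right)} = 144 + B q$ ($c{\left(B,q \right)} = B q + 144 = 144 + B q$)
$\frac{100496}{c{\left(10,-29 \right)}} + \frac{\left(-97 + 6\right)^{2}}{-321675} = \frac{100496}{144 + 10 \left(-29\right)} + \frac{\left(-97 + 6\right)^{2}}{-321675} = \frac{100496}{144 - 290} + \left(-91\right)^{2} \left(- \frac{1}{321675}\right) = \frac{100496}{-146} + 8281 \left(- \frac{1}{321675}\right) = 100496 \left(- \frac{1}{146}\right) - \frac{8281}{321675} = - \frac{50248}{73} - \frac{8281}{321675} = - \frac{16164129913}{23482275}$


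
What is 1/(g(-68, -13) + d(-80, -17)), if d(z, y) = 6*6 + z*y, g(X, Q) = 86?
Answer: 1/1482 ≈ 0.00067476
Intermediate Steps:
d(z, y) = 36 + y*z
1/(g(-68, -13) + d(-80, -17)) = 1/(86 + (36 - 17*(-80))) = 1/(86 + (36 + 1360)) = 1/(86 + 1396) = 1/1482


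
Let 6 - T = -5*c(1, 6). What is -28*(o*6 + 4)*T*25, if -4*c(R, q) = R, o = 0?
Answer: -13300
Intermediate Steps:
c(R, q) = -R/4
T = 19/4 (T = 6 - (-5)*(-¼*1) = 6 - (-5)*(-1)/4 = 6 - 1*5/4 = 6 - 5/4 = 19/4 ≈ 4.7500)
-28*(o*6 + 4)*T*25 = -28*(0*6 + 4)*19/4*25 = -28*(0 + 4)*19/4*25 = -112*19/4*25 = -28*19*25 = -532*25 = -13300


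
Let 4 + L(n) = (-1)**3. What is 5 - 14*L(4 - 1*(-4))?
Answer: 75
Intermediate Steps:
L(n) = -5 (L(n) = -4 + (-1)**3 = -4 - 1 = -5)
5 - 14*L(4 - 1*(-4)) = 5 - 14*(-5) = 5 + 70 = 75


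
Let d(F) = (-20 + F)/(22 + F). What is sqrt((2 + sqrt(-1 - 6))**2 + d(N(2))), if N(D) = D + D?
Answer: sqrt(-611 + 676*I*sqrt(7))/13 ≈ 1.9453 + 2.7202*I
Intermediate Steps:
N(D) = 2*D
d(F) = (-20 + F)/(22 + F)
sqrt((2 + sqrt(-1 - 6))**2 + d(N(2))) = sqrt((2 + sqrt(-1 - 6))**2 + (-20 + 2*2)/(22 + 2*2)) = sqrt((2 + sqrt(-7))**2 + (-20 + 4)/(22 + 4)) = sqrt((2 + I*sqrt(7))**2 - 16/26) = sqrt((2 + I*sqrt(7))**2 + (1/26)*(-16)) = sqrt((2 + I*sqrt(7))**2 - 8/13) = sqrt(-8/13 + (2 + I*sqrt(7))**2)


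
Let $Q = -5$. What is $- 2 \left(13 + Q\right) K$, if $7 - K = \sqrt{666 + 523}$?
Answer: $-112 + 16 \sqrt{1189} \approx 439.71$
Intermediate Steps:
$K = 7 - \sqrt{1189}$ ($K = 7 - \sqrt{666 + 523} = 7 - \sqrt{1189} \approx -27.482$)
$- 2 \left(13 + Q\right) K = - 2 \left(13 - 5\right) \left(7 - \sqrt{1189}\right) = \left(-2\right) 8 \left(7 - \sqrt{1189}\right) = - 16 \left(7 - \sqrt{1189}\right) = -112 + 16 \sqrt{1189}$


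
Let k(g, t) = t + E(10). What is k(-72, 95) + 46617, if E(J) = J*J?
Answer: 46812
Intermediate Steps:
E(J) = J²
k(g, t) = 100 + t (k(g, t) = t + 10² = t + 100 = 100 + t)
k(-72, 95) + 46617 = (100 + 95) + 46617 = 195 + 46617 = 46812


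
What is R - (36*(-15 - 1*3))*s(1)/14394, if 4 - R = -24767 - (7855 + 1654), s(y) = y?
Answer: 82237828/2399 ≈ 34280.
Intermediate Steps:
R = 34280 (R = 4 - (-24767 - (7855 + 1654)) = 4 - (-24767 - 1*9509) = 4 - (-24767 - 9509) = 4 - 1*(-34276) = 4 + 34276 = 34280)
R - (36*(-15 - 1*3))*s(1)/14394 = 34280 - (36*(-15 - 1*3))*1/14394 = 34280 - (36*(-15 - 3))*1/14394 = 34280 - (36*(-18))*1/14394 = 34280 - (-648*1)/14394 = 34280 - (-648)/14394 = 34280 - 1*(-108/2399) = 34280 + 108/2399 = 82237828/2399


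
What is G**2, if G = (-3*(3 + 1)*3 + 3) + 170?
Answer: 18769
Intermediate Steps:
G = 137 (G = (-3*4*3 + 3) + 170 = (-12*3 + 3) + 170 = (-36 + 3) + 170 = -33 + 170 = 137)
G**2 = 137**2 = 18769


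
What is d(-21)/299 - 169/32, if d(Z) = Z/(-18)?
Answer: -151481/28704 ≈ -5.2774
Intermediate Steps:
d(Z) = -Z/18 (d(Z) = Z*(-1/18) = -Z/18)
d(-21)/299 - 169/32 = -1/18*(-21)/299 - 169/32 = (7/6)*(1/299) - 169*1/32 = 7/1794 - 169/32 = -151481/28704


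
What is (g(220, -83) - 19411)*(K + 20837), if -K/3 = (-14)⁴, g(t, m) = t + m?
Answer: 1819677614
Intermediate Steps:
g(t, m) = m + t
K = -115248 (K = -3*(-14)⁴ = -3*38416 = -115248)
(g(220, -83) - 19411)*(K + 20837) = ((-83 + 220) - 19411)*(-115248 + 20837) = (137 - 19411)*(-94411) = -19274*(-94411) = 1819677614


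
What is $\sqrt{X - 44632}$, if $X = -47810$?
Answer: $i \sqrt{92442} \approx 304.04 i$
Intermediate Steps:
$\sqrt{X - 44632} = \sqrt{-47810 - 44632} = \sqrt{-92442} = i \sqrt{92442}$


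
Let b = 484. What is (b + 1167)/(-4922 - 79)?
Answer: -1651/5001 ≈ -0.33013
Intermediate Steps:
(b + 1167)/(-4922 - 79) = (484 + 1167)/(-4922 - 79) = 1651/(-5001) = 1651*(-1/5001) = -1651/5001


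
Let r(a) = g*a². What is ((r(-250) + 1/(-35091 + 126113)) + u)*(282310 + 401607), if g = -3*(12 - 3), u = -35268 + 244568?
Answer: -92020157209122883/91022 ≈ -1.0110e+12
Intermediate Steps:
u = 209300
g = -27 (g = -3*9 = -27)
r(a) = -27*a²
((r(-250) + 1/(-35091 + 126113)) + u)*(282310 + 401607) = ((-27*(-250)² + 1/(-35091 + 126113)) + 209300)*(282310 + 401607) = ((-27*62500 + 1/91022) + 209300)*683917 = ((-1687500 + 1/91022) + 209300)*683917 = (-153599624999/91022 + 209300)*683917 = -134548720399/91022*683917 = -92020157209122883/91022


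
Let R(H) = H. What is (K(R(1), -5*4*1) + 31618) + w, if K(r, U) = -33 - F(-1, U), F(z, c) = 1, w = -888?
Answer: 30696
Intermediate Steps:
K(r, U) = -34 (K(r, U) = -33 - 1*1 = -33 - 1 = -34)
(K(R(1), -5*4*1) + 31618) + w = (-34 + 31618) - 888 = 31584 - 888 = 30696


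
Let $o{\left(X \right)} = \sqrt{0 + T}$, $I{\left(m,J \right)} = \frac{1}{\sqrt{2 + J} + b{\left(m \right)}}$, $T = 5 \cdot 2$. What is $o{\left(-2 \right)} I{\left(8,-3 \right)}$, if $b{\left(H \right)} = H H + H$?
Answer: $\frac{\sqrt{10} \left(72 - i\right)}{5185} \approx 0.043912 - 0.00060989 i$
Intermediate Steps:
$T = 10$
$b{\left(H \right)} = H + H^{2}$ ($b{\left(H \right)} = H^{2} + H = H + H^{2}$)
$I{\left(m,J \right)} = \frac{1}{\sqrt{2 + J} + m \left(1 + m\right)}$
$o{\left(X \right)} = \sqrt{10}$ ($o{\left(X \right)} = \sqrt{0 + 10} = \sqrt{10}$)
$o{\left(-2 \right)} I{\left(8,-3 \right)} = \frac{\sqrt{10}}{\sqrt{2 - 3} + 8 \left(1 + 8\right)} = \frac{\sqrt{10}}{\sqrt{-1} + 8 \cdot 9} = \frac{\sqrt{10}}{i + 72} = \frac{\sqrt{10}}{72 + i} = \sqrt{10} \frac{72 - i}{5185} = \frac{\sqrt{10} \left(72 - i\right)}{5185}$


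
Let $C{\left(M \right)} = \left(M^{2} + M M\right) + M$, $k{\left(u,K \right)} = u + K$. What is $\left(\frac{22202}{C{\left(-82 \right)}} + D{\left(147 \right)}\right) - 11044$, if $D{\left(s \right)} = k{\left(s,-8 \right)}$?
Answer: $- \frac{72867014}{6683} \approx -10903.0$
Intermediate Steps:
$k{\left(u,K \right)} = K + u$
$D{\left(s \right)} = -8 + s$
$C{\left(M \right)} = M + 2 M^{2}$ ($C{\left(M \right)} = \left(M^{2} + M^{2}\right) + M = 2 M^{2} + M = M + 2 M^{2}$)
$\left(\frac{22202}{C{\left(-82 \right)}} + D{\left(147 \right)}\right) - 11044 = \left(\frac{22202}{\left(-82\right) \left(1 + 2 \left(-82\right)\right)} + \left(-8 + 147\right)\right) - 11044 = \left(\frac{22202}{\left(-82\right) \left(1 - 164\right)} + 139\right) - 11044 = \left(\frac{22202}{\left(-82\right) \left(-163\right)} + 139\right) - 11044 = \left(\frac{22202}{13366} + 139\right) - 11044 = \left(22202 \cdot \frac{1}{13366} + 139\right) - 11044 = \left(\frac{11101}{6683} + 139\right) - 11044 = \frac{940038}{6683} - 11044 = - \frac{72867014}{6683}$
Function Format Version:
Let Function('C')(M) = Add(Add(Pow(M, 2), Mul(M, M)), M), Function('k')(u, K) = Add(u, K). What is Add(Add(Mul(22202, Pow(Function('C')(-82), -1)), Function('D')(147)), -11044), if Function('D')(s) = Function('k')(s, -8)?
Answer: Rational(-72867014, 6683) ≈ -10903.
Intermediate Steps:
Function('k')(u, K) = Add(K, u)
Function('D')(s) = Add(-8, s)
Function('C')(M) = Add(M, Mul(2, Pow(M, 2))) (Function('C')(M) = Add(Add(Pow(M, 2), Pow(M, 2)), M) = Add(Mul(2, Pow(M, 2)), M) = Add(M, Mul(2, Pow(M, 2))))
Add(Add(Mul(22202, Pow(Function('C')(-82), -1)), Function('D')(147)), -11044) = Add(Add(Mul(22202, Pow(Mul(-82, Add(1, Mul(2, -82))), -1)), Add(-8, 147)), -11044) = Add(Add(Mul(22202, Pow(Mul(-82, Add(1, -164)), -1)), 139), -11044) = Add(Add(Mul(22202, Pow(Mul(-82, -163), -1)), 139), -11044) = Add(Add(Mul(22202, Pow(13366, -1)), 139), -11044) = Add(Add(Mul(22202, Rational(1, 13366)), 139), -11044) = Add(Add(Rational(11101, 6683), 139), -11044) = Add(Rational(940038, 6683), -11044) = Rational(-72867014, 6683)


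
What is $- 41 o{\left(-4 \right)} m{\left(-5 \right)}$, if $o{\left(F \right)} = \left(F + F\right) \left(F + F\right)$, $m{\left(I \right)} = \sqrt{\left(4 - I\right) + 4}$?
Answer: $- 2624 \sqrt{13} \approx -9461.0$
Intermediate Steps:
$m{\left(I \right)} = \sqrt{8 - I}$
$o{\left(F \right)} = 4 F^{2}$ ($o{\left(F \right)} = 2 F 2 F = 4 F^{2}$)
$- 41 o{\left(-4 \right)} m{\left(-5 \right)} = - 41 \cdot 4 \left(-4\right)^{2} \sqrt{8 - -5} = - 41 \cdot 4 \cdot 16 \sqrt{8 + 5} = \left(-41\right) 64 \sqrt{13} = - 2624 \sqrt{13}$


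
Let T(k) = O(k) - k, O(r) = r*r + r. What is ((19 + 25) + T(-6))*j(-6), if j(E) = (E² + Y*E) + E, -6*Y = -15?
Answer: 1200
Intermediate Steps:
Y = 5/2 (Y = -⅙*(-15) = 5/2 ≈ 2.5000)
j(E) = E² + 7*E/2 (j(E) = (E² + 5*E/2) + E = E² + 7*E/2)
O(r) = r + r² (O(r) = r² + r = r + r²)
T(k) = -k + k*(1 + k) (T(k) = k*(1 + k) - k = -k + k*(1 + k))
((19 + 25) + T(-6))*j(-6) = ((19 + 25) + (-6)²)*((½)*(-6)*(7 + 2*(-6))) = (44 + 36)*((½)*(-6)*(7 - 12)) = 80*((½)*(-6)*(-5)) = 80*15 = 1200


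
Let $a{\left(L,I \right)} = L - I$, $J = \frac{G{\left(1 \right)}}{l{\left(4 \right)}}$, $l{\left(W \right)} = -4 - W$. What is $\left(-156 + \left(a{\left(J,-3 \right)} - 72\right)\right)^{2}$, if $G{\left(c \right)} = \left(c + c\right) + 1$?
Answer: $\frac{3250809}{64} \approx 50794.0$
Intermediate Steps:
$G{\left(c \right)} = 1 + 2 c$ ($G{\left(c \right)} = 2 c + 1 = 1 + 2 c$)
$J = - \frac{3}{8}$ ($J = \frac{1 + 2 \cdot 1}{-4 - 4} = \frac{1 + 2}{-4 - 4} = \frac{3}{-8} = 3 \left(- \frac{1}{8}\right) = - \frac{3}{8} \approx -0.375$)
$\left(-156 + \left(a{\left(J,-3 \right)} - 72\right)\right)^{2} = \left(-156 - \frac{555}{8}\right)^{2} = \left(- \frac{1803}{8}\right)^{2} = \frac{3250809}{64}$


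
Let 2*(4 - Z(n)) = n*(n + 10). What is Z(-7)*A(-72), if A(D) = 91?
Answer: 2639/2 ≈ 1319.5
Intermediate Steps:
Z(n) = 4 - n*(10 + n)/2 (Z(n) = 4 - n*(n + 10)/2 = 4 - n*(10 + n)/2)
Z(-7)*A(-72) = (4 - 5*(-7) - ½*(-7)²)*91 = (4 + 35 - ½*49)*91 = (4 + 35 - 49/2)*91 = (29/2)*91 = 2639/2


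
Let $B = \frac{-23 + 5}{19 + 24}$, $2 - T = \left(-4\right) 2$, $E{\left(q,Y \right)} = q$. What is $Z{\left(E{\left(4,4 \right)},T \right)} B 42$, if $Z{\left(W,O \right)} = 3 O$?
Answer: $- \frac{22680}{43} \approx -527.44$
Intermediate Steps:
$T = 10$ ($T = 2 - \left(-4\right) 2 = 2 - -8 = 2 + 8 = 10$)
$B = - \frac{18}{43} \approx -0.4186$
$Z{\left(E{\left(4,4 \right)},T \right)} B 42 = 3 \cdot 10 \left(- \frac{18}{43}\right) 42 = 30 \left(- \frac{18}{43}\right) 42 = \left(- \frac{540}{43}\right) 42 = - \frac{22680}{43}$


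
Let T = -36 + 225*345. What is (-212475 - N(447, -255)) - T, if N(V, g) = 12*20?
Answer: -290304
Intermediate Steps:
T = 77589 (T = -36 + 77625 = 77589)
N(V, g) = 240
(-212475 - N(447, -255)) - T = (-212475 - 1*240) - 1*77589 = (-212475 - 240) - 77589 = -212715 - 77589 = -290304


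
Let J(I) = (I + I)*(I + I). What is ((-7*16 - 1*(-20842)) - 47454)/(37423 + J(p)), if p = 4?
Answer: -26724/37487 ≈ -0.71289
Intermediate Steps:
J(I) = 4*I**2 (J(I) = (2*I)*(2*I) = 4*I**2)
((-7*16 - 1*(-20842)) - 47454)/(37423 + J(p)) = ((-7*16 - 1*(-20842)) - 47454)/(37423 + 4*4**2) = ((-112 + 20842) - 47454)/(37423 + 4*16) = (20730 - 47454)/(37423 + 64) = -26724/37487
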